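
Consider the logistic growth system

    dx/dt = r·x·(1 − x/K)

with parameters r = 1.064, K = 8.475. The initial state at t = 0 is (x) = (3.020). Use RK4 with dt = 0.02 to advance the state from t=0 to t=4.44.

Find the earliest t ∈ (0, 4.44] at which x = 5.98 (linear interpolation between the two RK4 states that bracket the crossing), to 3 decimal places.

t=0.000: state=(3.020)
step 1 (dt=0.02): k1=(2.068), k2=(2.075), k3=(2.075), k4=(2.081); state += dt/6·(k1+2k2+2k3+k4)
t=0.020: state=(3.061)
t=0.040: state=(3.103)
t=0.060: state=(3.145)
continuing one RK4 step at a time; state shown every 10 steps (Δt=0.2):
t=0.200: state=(3.445)
t=0.400: state=(3.887)
t=0.600: state=(4.337)
t=0.800: state=(4.785)
t=1.000: state=(5.221)
t=1.200: state=(5.636)
t=1.360: state=(5.948)
next step: t=1.380: state=(5.985) — x has crossed 5.98
linear interpolation between t=1.360 (5.94754) and t=1.380 (5.98512) → t≈1.377

t = 1.377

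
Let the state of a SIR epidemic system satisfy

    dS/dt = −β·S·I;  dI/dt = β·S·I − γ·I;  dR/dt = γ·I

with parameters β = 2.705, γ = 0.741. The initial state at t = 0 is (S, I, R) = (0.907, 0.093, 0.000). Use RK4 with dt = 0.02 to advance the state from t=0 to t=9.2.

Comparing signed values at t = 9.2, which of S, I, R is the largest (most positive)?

largest component: R

t=0.000: state=(0.907, 0.093, 0.000)
step 1 (dt=0.02): k1=(-0.228, 0.159, 0.069), k2=(-0.231, 0.161, 0.070), k3=(-0.232, 0.161, 0.070), k4=(-0.235, 0.164, 0.071); state += dt/6·(k1+2k2+2k3+k4)
t=0.020: state=(0.902, 0.096, 0.001)
t=0.040: state=(0.898, 0.100, 0.003)
t=0.060: state=(0.893, 0.103, 0.004)
continuing one RK4 step at a time; state shown every 25 steps (Δt=0.5):
t=0.500: state=(0.749, 0.199, 0.053)
t=1.000: state=(0.524, 0.326, 0.150)
t=1.500: state=(0.319, 0.395, 0.286)
t=2.000: state=(0.187, 0.381, 0.432)
t=2.500: state=(0.116, 0.321, 0.563)
t=3.000: state=(0.079, 0.252, 0.669)
t=3.500: state=(0.059, 0.191, 0.751)
t=4.000: state=(0.047, 0.141, 0.812)
t=4.500: state=(0.040, 0.103, 0.857)
t=5.000: state=(0.035, 0.075, 0.890)
t=5.500: state=(0.032, 0.054, 0.913)
t=6.000: state=(0.030, 0.039, 0.931)
t=6.500: state=(0.029, 0.028, 0.943)
t=7.000: state=(0.028, 0.020, 0.952)
t=7.500: state=(0.027, 0.014, 0.958)
t=8.000: state=(0.027, 0.010, 0.963)
t=8.500: state=(0.027, 0.007, 0.966)
t=9.000: state=(0.026, 0.005, 0.968)
t=9.200: state=(0.026, 0.005, 0.969)
compare at T: S=0.026, I=0.005, R=0.969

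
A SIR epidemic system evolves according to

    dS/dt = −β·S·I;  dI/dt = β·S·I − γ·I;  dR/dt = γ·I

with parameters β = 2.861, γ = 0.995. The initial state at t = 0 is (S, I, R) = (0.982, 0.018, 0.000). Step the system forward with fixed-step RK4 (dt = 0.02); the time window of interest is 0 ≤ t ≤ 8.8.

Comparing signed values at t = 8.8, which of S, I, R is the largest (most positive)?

largest component: R

t=0.000: state=(0.982, 0.018, 0.000)
step 1 (dt=0.02): k1=(-0.051, 0.033, 0.018), k2=(-0.051, 0.033, 0.018), k3=(-0.051, 0.033, 0.018), k4=(-0.052, 0.034, 0.019); state += dt/6·(k1+2k2+2k3+k4)
t=0.020: state=(0.981, 0.019, 0.000)
t=0.040: state=(0.980, 0.019, 0.001)
t=0.060: state=(0.979, 0.020, 0.001)
continuing one RK4 step at a time; state shown every 25 steps (Δt=0.5):
t=0.500: state=(0.942, 0.044, 0.014)
t=1.000: state=(0.856, 0.096, 0.048)
t=1.500: state=(0.704, 0.180, 0.116)
t=2.000: state=(0.511, 0.262, 0.227)
t=2.500: state=(0.342, 0.291, 0.367)
t=3.000: state=(0.228, 0.264, 0.507)
t=3.500: state=(0.162, 0.212, 0.626)
t=4.000: state=(0.125, 0.158, 0.718)
t=4.500: state=(0.103, 0.113, 0.784)
t=5.000: state=(0.090, 0.079, 0.832)
t=5.500: state=(0.082, 0.054, 0.864)
t=6.000: state=(0.077, 0.037, 0.886)
t=6.500: state=(0.073, 0.025, 0.902)
t=7.000: state=(0.071, 0.017, 0.912)
t=7.500: state=(0.070, 0.011, 0.919)
t=8.000: state=(0.069, 0.008, 0.923)
t=8.500: state=(0.068, 0.005, 0.927)
t=8.800: state=(0.068, 0.004, 0.928)
compare at T: S=0.068, I=0.004, R=0.928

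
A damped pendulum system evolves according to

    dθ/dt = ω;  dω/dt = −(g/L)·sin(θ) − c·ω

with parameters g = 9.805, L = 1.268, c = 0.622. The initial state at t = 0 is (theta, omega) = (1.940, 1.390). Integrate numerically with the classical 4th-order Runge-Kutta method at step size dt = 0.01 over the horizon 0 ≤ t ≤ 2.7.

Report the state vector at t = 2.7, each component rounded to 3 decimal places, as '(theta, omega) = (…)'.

t=0.000: state=(1.940, 1.390)
step 1 (dt=0.01): k1=(1.390, -8.076), k2=(1.350, -8.031), k3=(1.350, -8.032), k4=(1.310, -7.988); state += dt/6·(k1+2k2+2k3+k4)
t=0.010: state=(1.953, 1.310)
t=0.020: state=(1.966, 1.230)
t=0.030: state=(1.978, 1.152)
continuing one RK4 step at a time; state shown every 10 steps (Δt=0.1):
t=0.100: state=(2.040, 0.624)
t=0.200: state=(2.067, -0.076)
t=0.300: state=(2.026, -0.736)
t=0.400: state=(1.920, -1.379)
t=0.500: state=(1.750, -2.018)
t=0.600: state=(1.517, -2.643)
t=0.700: state=(1.224, -3.216)
t=0.800: state=(0.878, -3.670)
t=0.900: state=(0.496, -3.921)
t=1.000: state=(0.103, -3.903)
t=1.100: state=(-0.275, -3.600)
t=1.200: state=(-0.609, -3.060)
t=1.300: state=(-0.882, -2.364)
t=1.400: state=(-1.080, -1.597)
t=1.500: state=(-1.201, -0.817)
t=1.600: state=(-1.244, -0.062)
t=1.700: state=(-1.214, 0.650)
t=1.800: state=(-1.116, 1.301)
t=1.900: state=(-0.957, 1.868)
t=2.000: state=(-0.747, 2.320)
t=2.100: state=(-0.498, 2.617)
t=2.200: state=(-0.229, 2.725)
t=2.300: state=(0.040, 2.629)
t=2.400: state=(0.290, 2.345)
t=2.500: state=(0.504, 1.911)
t=2.600: state=(0.669, 1.378)
t=2.700: state=(0.778, 0.796)

(theta, omega) = (0.778, 0.796)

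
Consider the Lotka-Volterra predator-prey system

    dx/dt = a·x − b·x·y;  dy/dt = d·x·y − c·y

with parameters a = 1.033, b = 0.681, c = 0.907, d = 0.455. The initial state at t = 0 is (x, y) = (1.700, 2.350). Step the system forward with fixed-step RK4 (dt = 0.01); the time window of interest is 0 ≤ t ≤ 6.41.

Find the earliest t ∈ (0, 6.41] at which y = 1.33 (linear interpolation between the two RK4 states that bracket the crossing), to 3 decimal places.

t = 1.717

t=0.000: state=(1.700, 2.350)
step 1 (dt=0.01): k1=(-0.964, -0.314), k2=(-0.960, -0.319), k3=(-0.960, -0.319), k4=(-0.955, -0.324); state += dt/6·(k1+2k2+2k3+k4)
t=0.010: state=(1.690, 2.347)
t=0.020: state=(1.681, 2.344)
t=0.030: state=(1.671, 2.340)
continuing one RK4 step at a time; state shown every 25 steps (Δt=0.25):
t=0.250: state=(1.487, 2.244)
t=0.500: state=(1.330, 2.099)
t=0.750: state=(1.221, 1.934)
t=1.000: state=(1.154, 1.764)
t=1.250: state=(1.123, 1.600)
t=1.500: state=(1.121, 1.448)
t=1.710: state=(1.142, 1.334)
next step: t=1.720: state=(1.143, 1.329) — y has crossed 1.33
linear interpolation between t=1.710 (1.33366) and t=1.720 (1.32851) → t≈1.717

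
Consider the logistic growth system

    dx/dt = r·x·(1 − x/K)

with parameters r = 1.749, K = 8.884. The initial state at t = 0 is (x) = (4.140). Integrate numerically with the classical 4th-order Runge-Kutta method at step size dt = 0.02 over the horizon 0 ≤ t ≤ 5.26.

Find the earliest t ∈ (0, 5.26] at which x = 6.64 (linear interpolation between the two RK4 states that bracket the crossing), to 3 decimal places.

t=0.000: state=(4.140)
step 1 (dt=0.02): k1=(3.867), k2=(3.871), k3=(3.871), k4=(3.875); state += dt/6·(k1+2k2+2k3+k4)
t=0.020: state=(4.217)
t=0.040: state=(4.295)
t=0.060: state=(4.373)
continuing one RK4 step at a time; state shown every 10 steps (Δt=0.2):
t=0.200: state=(4.915)
t=0.400: state=(5.661)
t=0.600: state=(6.340)
t=0.680: state=(6.586)
next step: t=0.700: state=(6.645) — x has crossed 6.64
linear interpolation between t=0.680 (6.58639) and t=0.700 (6.64547) → t≈0.698

t = 0.698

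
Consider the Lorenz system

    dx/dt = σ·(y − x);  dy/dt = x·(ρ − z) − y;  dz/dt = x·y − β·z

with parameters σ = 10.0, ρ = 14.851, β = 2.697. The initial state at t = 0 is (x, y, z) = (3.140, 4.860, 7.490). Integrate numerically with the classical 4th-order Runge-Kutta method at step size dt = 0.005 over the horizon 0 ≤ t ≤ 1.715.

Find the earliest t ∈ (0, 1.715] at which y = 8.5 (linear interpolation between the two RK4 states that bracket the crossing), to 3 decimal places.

t=0.000: state=(3.140, 4.860, 7.490)
step 1 (dt=0.005): k1=(17.200, 18.254, -4.940), k2=(17.226, 18.564, -4.553), k3=(17.233, 18.560, -4.552), k4=(17.266, 18.868, -4.161); state += dt/6·(k1+2k2+2k3+k4)
t=0.005: state=(3.226, 4.953, 7.467)
t=0.010: state=(3.313, 5.049, 7.448)
t=0.015: state=(3.400, 5.148, 7.434)
continuing one RK4 step at a time; state shown every 20 steps (Δt=0.1):
t=0.100: state=(5.047, 7.223, 7.912)
t=0.145: state=(6.083, 8.493, 8.869)
next step: t=0.150: state=(6.204, 8.632, 9.011) — y has crossed 8.5
linear interpolation between t=0.145 (8.49308) and t=0.150 (8.63184) → t≈0.145

t = 0.145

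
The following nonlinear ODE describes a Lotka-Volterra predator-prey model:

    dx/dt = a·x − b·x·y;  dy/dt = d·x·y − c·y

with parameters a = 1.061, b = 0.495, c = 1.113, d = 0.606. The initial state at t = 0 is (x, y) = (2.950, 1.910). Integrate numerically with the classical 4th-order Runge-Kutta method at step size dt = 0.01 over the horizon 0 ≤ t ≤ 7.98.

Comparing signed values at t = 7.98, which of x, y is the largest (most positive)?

largest component: y

t=0.000: state=(2.950, 1.910)
step 1 (dt=0.01): k1=(0.341, 1.289), k2=(0.332, 1.295), k3=(0.332, 1.295), k4=(0.322, 1.301); state += dt/6·(k1+2k2+2k3+k4)
t=0.010: state=(2.953, 1.923)
t=0.020: state=(2.956, 1.936)
t=0.030: state=(2.959, 1.949)
continuing one RK4 step at a time; state shown every 50 steps (Δt=0.5):
t=0.500: state=(2.854, 2.675)
t=1.000: state=(2.280, 3.365)
t=1.500: state=(1.639, 3.478)
t=2.000: state=(1.231, 3.059)
t=2.500: state=(1.056, 2.468)
t=3.000: state=(1.043, 1.937)
t=3.500: state=(1.156, 1.545)
t=4.000: state=(1.386, 1.298)
t=4.500: state=(1.737, 1.190)
t=5.000: state=(2.194, 1.235)
t=5.500: state=(2.678, 1.483)
t=6.000: state=(2.971, 2.018)
t=6.500: state=(2.787, 2.807)
t=7.000: state=(2.168, 3.429)
t=7.500: state=(1.555, 3.438)
t=7.980: state=(1.199, 2.990)
compare at T: x=1.199, y=2.990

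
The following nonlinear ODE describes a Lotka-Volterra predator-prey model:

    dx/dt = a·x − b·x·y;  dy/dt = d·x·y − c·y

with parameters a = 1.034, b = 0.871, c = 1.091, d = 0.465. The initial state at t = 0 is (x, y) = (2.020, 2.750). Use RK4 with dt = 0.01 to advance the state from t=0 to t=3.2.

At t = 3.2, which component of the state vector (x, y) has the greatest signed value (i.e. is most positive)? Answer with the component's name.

t=0.000: state=(2.020, 2.750)
step 1 (dt=0.01): k1=(-2.750, -0.417), k2=(-2.727, -0.434), k3=(-2.727, -0.434), k4=(-2.705, -0.451); state += dt/6·(k1+2k2+2k3+k4)
t=0.010: state=(1.993, 2.746)
t=0.020: state=(1.966, 2.741)
t=0.030: state=(1.940, 2.736)
continuing one RK4 step at a time; state shown every 20 steps (Δt=0.2):
t=0.200: state=(1.555, 2.607)
t=0.400: state=(1.237, 2.385)
t=0.600: state=(1.027, 2.129)
t=0.800: state=(0.891, 1.870)
t=1.000: state=(0.809, 1.627)
t=1.200: state=(0.764, 1.407)
t=1.400: state=(0.748, 1.213)
t=1.600: state=(0.756, 1.046)
t=1.800: state=(0.785, 0.903)
t=2.000: state=(0.833, 0.782)
t=2.200: state=(0.902, 0.682)
t=2.400: state=(0.993, 0.599)
t=2.600: state=(1.107, 0.531)
t=2.800: state=(1.247, 0.476)
t=3.000: state=(1.417, 0.433)
t=3.200: state=(1.621, 0.401)
compare at T: x=1.621, y=0.401

largest component: x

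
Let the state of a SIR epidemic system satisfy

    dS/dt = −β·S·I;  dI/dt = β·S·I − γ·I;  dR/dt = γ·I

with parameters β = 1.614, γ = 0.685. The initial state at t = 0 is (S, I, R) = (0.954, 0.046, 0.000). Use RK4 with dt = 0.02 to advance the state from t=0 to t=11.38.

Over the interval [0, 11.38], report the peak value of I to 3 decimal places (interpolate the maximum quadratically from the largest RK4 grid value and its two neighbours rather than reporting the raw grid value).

t=0.000: state=(0.954, 0.046, 0.000)
step 1 (dt=0.02): k1=(-0.071, 0.039, 0.032), k2=(-0.071, 0.040, 0.032), k3=(-0.071, 0.040, 0.032), k4=(-0.072, 0.040, 0.032); state += dt/6·(k1+2k2+2k3+k4)
t=0.020: state=(0.953, 0.047, 0.001)
t=0.040: state=(0.951, 0.048, 0.001)
t=0.060: state=(0.950, 0.048, 0.002)
continuing one RK4 step at a time; state shown every 25 steps (Δt=0.5):
t=0.500: state=(0.911, 0.069, 0.020)
t=1.000: state=(0.851, 0.100, 0.048)
t=1.500: state=(0.773, 0.138, 0.089)
t=2.000: state=(0.682, 0.176, 0.143)
t=2.500: state=(0.583, 0.208, 0.209)
t=3.000: state=(0.489, 0.227, 0.284)
t=3.500: state=(0.406, 0.231, 0.363)
t=4.000: state=(0.338, 0.222, 0.441)
t=4.500: state=(0.285, 0.202, 0.513)
t=5.000: state=(0.244, 0.177, 0.578)
t=5.500: state=(0.214, 0.151, 0.635)
t=6.000: state=(0.191, 0.127, 0.682)
t=6.500: state=(0.174, 0.104, 0.722)
t=7.000: state=(0.161, 0.085, 0.754)
t=7.500: state=(0.152, 0.068, 0.780)
t=8.000: state=(0.145, 0.055, 0.801)
t=8.500: state=(0.139, 0.043, 0.818)
t=9.000: state=(0.135, 0.034, 0.831)
t=9.500: state=(0.131, 0.027, 0.841)
t=10.000: state=(0.129, 0.021, 0.850)
t=10.500: state=(0.127, 0.017, 0.856)
t=11.000: state=(0.125, 0.013, 0.861)
t=11.380: state=(0.124, 0.011, 0.865)
largest grid value and its neighbours: I(3.360)=0.23182, I(3.380)=0.23183, I(3.400)=0.23182
parabola through these three points peaks at t≈3.381 with I≈0.23183

max I = 0.232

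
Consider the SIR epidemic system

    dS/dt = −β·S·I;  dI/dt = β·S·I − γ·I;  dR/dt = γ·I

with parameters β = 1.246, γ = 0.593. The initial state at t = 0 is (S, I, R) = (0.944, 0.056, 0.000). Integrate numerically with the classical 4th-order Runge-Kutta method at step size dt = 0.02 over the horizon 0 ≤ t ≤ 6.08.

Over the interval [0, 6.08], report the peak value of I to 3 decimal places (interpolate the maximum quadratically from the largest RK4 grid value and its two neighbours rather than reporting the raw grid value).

max I = 0.198

t=0.000: state=(0.944, 0.056, 0.000)
step 1 (dt=0.02): k1=(-0.066, 0.033, 0.033), k2=(-0.066, 0.033, 0.033), k3=(-0.066, 0.033, 0.033), k4=(-0.067, 0.033, 0.034); state += dt/6·(k1+2k2+2k3+k4)
t=0.020: state=(0.943, 0.057, 0.001)
t=0.040: state=(0.941, 0.057, 0.001)
t=0.060: state=(0.940, 0.058, 0.002)
continuing one RK4 step at a time; state shown every 10 steps (Δt=0.2):
t=0.200: state=(0.930, 0.063, 0.007)
t=0.400: state=(0.915, 0.070, 0.015)
t=0.600: state=(0.898, 0.078, 0.024)
t=0.800: state=(0.880, 0.087, 0.033)
t=1.000: state=(0.860, 0.096, 0.044)
t=1.200: state=(0.839, 0.105, 0.056)
t=1.400: state=(0.816, 0.115, 0.069)
t=1.600: state=(0.792, 0.124, 0.083)
t=1.800: state=(0.767, 0.134, 0.099)
t=2.000: state=(0.741, 0.144, 0.115)
t=2.200: state=(0.714, 0.153, 0.133)
t=2.400: state=(0.687, 0.162, 0.151)
t=2.600: state=(0.659, 0.170, 0.171)
t=2.800: state=(0.631, 0.177, 0.192)
t=3.000: state=(0.603, 0.184, 0.213)
t=3.200: state=(0.576, 0.189, 0.235)
t=3.400: state=(0.549, 0.193, 0.258)
t=3.600: state=(0.523, 0.196, 0.281)
t=3.800: state=(0.498, 0.198, 0.304)
t=4.000: state=(0.474, 0.198, 0.328)
t=4.200: state=(0.451, 0.197, 0.351)
t=4.400: state=(0.430, 0.196, 0.375)
t=4.600: state=(0.409, 0.193, 0.398)
t=4.800: state=(0.390, 0.189, 0.420)
t=5.000: state=(0.373, 0.185, 0.443)
t=5.200: state=(0.356, 0.180, 0.464)
t=5.400: state=(0.341, 0.174, 0.485)
t=5.600: state=(0.326, 0.168, 0.505)
t=5.800: state=(0.313, 0.162, 0.525)
t=6.000: state=(0.301, 0.155, 0.544)
t=6.080: state=(0.297, 0.152, 0.551)
largest grid value and its neighbours: I(3.960)=0.19812, I(3.980)=0.19813, I(4.000)=0.19813
parabola through these three points peaks at t≈3.984 with I≈0.19813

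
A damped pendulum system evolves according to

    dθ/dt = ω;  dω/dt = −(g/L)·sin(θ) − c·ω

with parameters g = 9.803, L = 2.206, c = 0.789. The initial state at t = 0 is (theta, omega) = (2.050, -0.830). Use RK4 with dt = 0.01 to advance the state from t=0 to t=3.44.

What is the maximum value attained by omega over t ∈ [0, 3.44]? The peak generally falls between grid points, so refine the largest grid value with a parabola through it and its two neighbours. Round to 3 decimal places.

t=0.000: state=(2.050, -0.830)
step 1 (dt=0.01): k1=(-0.830, -3.288), k2=(-0.846, -3.284), k3=(-0.846, -3.284), k4=(-0.863, -3.280); state += dt/6·(k1+2k2+2k3+k4)
t=0.010: state=(2.042, -0.863)
t=0.020: state=(2.033, -0.896)
t=0.030: state=(2.024, -0.928)
continuing one RK4 step at a time; state shown every 20 steps (Δt=0.2):
t=0.200: state=(1.819, -1.473)
t=0.400: state=(1.463, -2.074)
t=0.600: state=(0.999, -2.540)
t=0.800: state=(0.467, -2.710)
t=1.000: state=(-0.058, -2.471)
t=1.200: state=(-0.497, -1.875)
t=1.400: state=(-0.795, -1.097)
t=1.600: state=(-0.935, -0.303)
t=1.800: state=(-0.923, 0.405)
t=2.000: state=(-0.782, 0.968)
t=2.200: state=(-0.548, 1.335)
t=2.400: state=(-0.264, 1.463)
t=2.600: state=(0.020, 1.344)
t=2.800: state=(0.260, 1.027)
t=3.000: state=(0.423, 0.594)
t=3.200: state=(0.496, 0.136)
t=3.400: state=(0.481, -0.274)
t=3.440: state=(0.469, -0.346)
largest grid value and its neighbours: omega(2.390)=1.46268, omega(2.400)=1.46306, omega(2.410)=1.46281
parabola through these three points peaks at t≈2.401 with omega≈1.46306

max omega = 1.463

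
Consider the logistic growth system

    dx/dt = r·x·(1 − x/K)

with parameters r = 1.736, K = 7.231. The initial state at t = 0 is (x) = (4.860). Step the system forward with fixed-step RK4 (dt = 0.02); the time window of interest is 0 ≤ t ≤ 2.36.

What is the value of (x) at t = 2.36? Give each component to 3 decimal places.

t=0.000: state=(4.860)
step 1 (dt=0.02): k1=(2.766), k2=(2.750), k3=(2.750), k4=(2.733); state += dt/6·(k1+2k2+2k3+k4)
t=0.020: state=(4.915)
t=0.040: state=(4.969)
t=0.060: state=(5.023)
continuing one RK4 step at a time; state shown every 5 steps (Δt=0.1):
t=0.100: state=(5.128)
t=0.200: state=(5.377)
t=0.300: state=(5.606)
t=0.400: state=(5.814)
t=0.500: state=(6.002)
t=0.600: state=(6.169)
t=0.700: state=(6.317)
t=0.800: state=(6.447)
t=0.900: state=(6.560)
t=1.000: state=(6.659)
t=1.100: state=(6.744)
t=1.200: state=(6.817)
t=1.300: state=(6.880)
t=1.400: state=(6.933)
t=1.500: state=(6.979)
t=1.600: state=(7.018)
t=1.700: state=(7.051)
t=1.800: state=(7.079)
t=1.900: state=(7.103)
t=2.000: state=(7.123)
t=2.100: state=(7.140)
t=2.200: state=(7.154)
t=2.300: state=(7.167)
t=2.360: state=(7.173)

(x) = (7.173)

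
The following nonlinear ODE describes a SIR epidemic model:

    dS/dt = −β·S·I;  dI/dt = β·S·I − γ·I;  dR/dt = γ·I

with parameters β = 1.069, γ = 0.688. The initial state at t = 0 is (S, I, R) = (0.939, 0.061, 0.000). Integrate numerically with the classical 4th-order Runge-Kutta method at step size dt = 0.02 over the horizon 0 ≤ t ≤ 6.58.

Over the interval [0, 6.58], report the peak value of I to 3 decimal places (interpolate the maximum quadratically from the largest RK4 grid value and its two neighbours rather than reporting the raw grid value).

max I = 0.113

t=0.000: state=(0.939, 0.061, 0.000)
step 1 (dt=0.02): k1=(-0.061, 0.019, 0.042), k2=(-0.061, 0.019, 0.042), k3=(-0.061, 0.019, 0.042), k4=(-0.062, 0.019, 0.042); state += dt/6·(k1+2k2+2k3+k4)
t=0.020: state=(0.938, 0.061, 0.001)
t=0.040: state=(0.937, 0.062, 0.002)
t=0.060: state=(0.935, 0.062, 0.003)
continuing one RK4 step at a time; state shown every 25 steps (Δt=0.5):
t=0.500: state=(0.907, 0.071, 0.023)
t=1.000: state=(0.871, 0.081, 0.049)
t=1.500: state=(0.832, 0.090, 0.078)
t=2.000: state=(0.791, 0.099, 0.111)
t=2.500: state=(0.749, 0.106, 0.146)
t=3.000: state=(0.707, 0.110, 0.183)
t=3.500: state=(0.666, 0.113, 0.222)
t=4.000: state=(0.626, 0.113, 0.261)
t=4.500: state=(0.590, 0.111, 0.299)
t=5.000: state=(0.557, 0.107, 0.337)
t=5.500: state=(0.526, 0.101, 0.372)
t=6.000: state=(0.500, 0.094, 0.406)
t=6.500: state=(0.476, 0.087, 0.437)
t=6.580: state=(0.473, 0.086, 0.442)
largest grid value and its neighbours: I(3.760)=0.11329, I(3.780)=0.11329, I(3.800)=0.11329
parabola through these three points peaks at t≈3.777 with I≈0.11329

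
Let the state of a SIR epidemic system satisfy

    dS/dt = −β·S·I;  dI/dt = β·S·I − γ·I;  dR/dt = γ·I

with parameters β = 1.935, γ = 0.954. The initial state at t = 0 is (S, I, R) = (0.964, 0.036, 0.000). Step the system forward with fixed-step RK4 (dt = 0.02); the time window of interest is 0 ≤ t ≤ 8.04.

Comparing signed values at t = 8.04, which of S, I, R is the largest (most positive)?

t=0.000: state=(0.964, 0.036, 0.000)
step 1 (dt=0.02): k1=(-0.067, 0.033, 0.034), k2=(-0.068, 0.033, 0.035), k3=(-0.068, 0.033, 0.035), k4=(-0.068, 0.033, 0.035); state += dt/6·(k1+2k2+2k3+k4)
t=0.020: state=(0.963, 0.037, 0.001)
t=0.040: state=(0.961, 0.037, 0.001)
t=0.060: state=(0.960, 0.038, 0.002)
continuing one RK4 step at a time; state shown every 25 steps (Δt=0.5):
t=0.500: state=(0.923, 0.056, 0.022)
t=1.000: state=(0.864, 0.082, 0.054)
t=1.500: state=(0.786, 0.113, 0.101)
t=2.000: state=(0.693, 0.144, 0.162)
t=2.500: state=(0.596, 0.167, 0.237)
t=3.000: state=(0.504, 0.176, 0.319)
t=3.500: state=(0.426, 0.171, 0.403)
t=4.000: state=(0.363, 0.156, 0.481)
t=4.500: state=(0.316, 0.134, 0.550)
t=5.000: state=(0.280, 0.111, 0.609)
t=5.500: state=(0.255, 0.089, 0.656)
t=6.000: state=(0.236, 0.070, 0.694)
t=6.500: state=(0.222, 0.054, 0.724)
t=7.000: state=(0.212, 0.042, 0.746)
t=7.500: state=(0.205, 0.032, 0.764)
t=8.000: state=(0.199, 0.024, 0.777)
t=8.040: state=(0.199, 0.023, 0.778)
compare at T: S=0.199, I=0.023, R=0.778

largest component: R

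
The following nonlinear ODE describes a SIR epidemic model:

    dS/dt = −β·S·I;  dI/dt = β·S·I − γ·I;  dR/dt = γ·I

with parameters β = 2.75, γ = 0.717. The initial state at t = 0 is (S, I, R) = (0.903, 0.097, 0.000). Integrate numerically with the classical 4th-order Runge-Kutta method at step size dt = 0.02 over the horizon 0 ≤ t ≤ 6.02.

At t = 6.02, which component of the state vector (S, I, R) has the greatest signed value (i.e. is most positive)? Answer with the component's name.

largest component: R

t=0.000: state=(0.903, 0.097, 0.000)
step 1 (dt=0.02): k1=(-0.241, 0.171, 0.070), k2=(-0.244, 0.174, 0.071), k3=(-0.245, 0.174, 0.071), k4=(-0.248, 0.176, 0.072); state += dt/6·(k1+2k2+2k3+k4)
t=0.020: state=(0.898, 0.100, 0.001)
t=0.040: state=(0.893, 0.104, 0.003)
t=0.060: state=(0.888, 0.108, 0.004)
continuing one RK4 step at a time; state shown every 10 steps (Δt=0.2):
t=0.200: state=(0.847, 0.136, 0.017)
t=0.400: state=(0.776, 0.184, 0.039)
t=0.600: state=(0.691, 0.239, 0.070)
t=0.800: state=(0.596, 0.295, 0.108)
t=1.000: state=(0.500, 0.346, 0.154)
t=1.200: state=(0.408, 0.385, 0.207)
t=1.400: state=(0.328, 0.408, 0.264)
t=1.600: state=(0.262, 0.415, 0.323)
t=1.800: state=(0.208, 0.409, 0.382)
t=2.000: state=(0.167, 0.393, 0.440)
t=2.200: state=(0.135, 0.370, 0.495)
t=2.400: state=(0.111, 0.343, 0.546)
t=2.600: state=(0.093, 0.314, 0.593)
t=2.800: state=(0.079, 0.285, 0.636)
t=3.000: state=(0.068, 0.257, 0.675)
t=3.200: state=(0.059, 0.231, 0.710)
t=3.400: state=(0.053, 0.206, 0.741)
t=3.600: state=(0.047, 0.184, 0.769)
t=3.800: state=(0.043, 0.163, 0.794)
t=4.000: state=(0.039, 0.145, 0.816)
t=4.200: state=(0.037, 0.128, 0.835)
t=4.400: state=(0.034, 0.113, 0.853)
t=4.600: state=(0.032, 0.100, 0.868)
t=4.800: state=(0.031, 0.088, 0.881)
t=5.000: state=(0.029, 0.077, 0.893)
t=5.200: state=(0.028, 0.068, 0.904)
t=5.400: state=(0.027, 0.060, 0.913)
t=5.600: state=(0.026, 0.053, 0.921)
t=5.800: state=(0.026, 0.046, 0.928)
t=6.000: state=(0.025, 0.041, 0.934)
t=6.020: state=(0.025, 0.040, 0.935)
compare at T: S=0.025, I=0.040, R=0.935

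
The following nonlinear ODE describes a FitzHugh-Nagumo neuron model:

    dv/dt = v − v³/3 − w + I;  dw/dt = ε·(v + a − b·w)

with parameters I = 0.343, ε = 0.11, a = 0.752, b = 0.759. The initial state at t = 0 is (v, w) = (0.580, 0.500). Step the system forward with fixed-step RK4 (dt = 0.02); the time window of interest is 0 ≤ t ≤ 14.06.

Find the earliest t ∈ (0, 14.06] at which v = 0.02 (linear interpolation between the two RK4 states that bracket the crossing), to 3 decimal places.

t = 7.630

t=0.000: state=(0.580, 0.500)
step 1 (dt=0.02): k1=(0.358, 0.105), k2=(0.359, 0.105), k3=(0.359, 0.105), k4=(0.361, 0.105); state += dt/6·(k1+2k2+2k3+k4)
t=0.020: state=(0.587, 0.502)
t=0.040: state=(0.594, 0.504)
t=0.060: state=(0.602, 0.506)
continuing one RK4 step at a time; state shown every 25 steps (Δt=0.5):
t=0.500: state=(0.773, 0.556)
t=1.000: state=(0.974, 0.621)
t=1.500: state=(1.147, 0.694)
t=2.000: state=(1.262, 0.771)
t=2.500: state=(1.314, 0.850)
t=3.000: state=(1.318, 0.927)
t=3.500: state=(1.290, 1.000)
t=4.000: state=(1.239, 1.067)
t=4.500: state=(1.171, 1.129)
t=5.000: state=(1.088, 1.185)
t=5.500: state=(0.987, 1.233)
t=6.000: state=(0.862, 1.273)
t=6.500: state=(0.700, 1.303)
t=7.000: state=(0.476, 1.323)
t=7.500: state=(0.137, 1.326)
t=7.620: state=(0.029, 1.324)
next step: t=7.640: state=(0.010, 1.323) — v has crossed 0.02
linear interpolation between t=7.620 (0.02937) and t=7.640 (0.01016) → t≈7.630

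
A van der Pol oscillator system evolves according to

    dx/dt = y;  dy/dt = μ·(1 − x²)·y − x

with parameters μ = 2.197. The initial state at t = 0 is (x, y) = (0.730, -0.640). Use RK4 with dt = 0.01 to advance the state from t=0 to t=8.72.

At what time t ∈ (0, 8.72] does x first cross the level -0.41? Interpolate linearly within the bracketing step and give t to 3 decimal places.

t=0.000: state=(0.730, -0.640)
step 1 (dt=0.01): k1=(-0.640, -1.387), k2=(-0.647, -1.397), k3=(-0.647, -1.397), k4=(-0.654, -1.408); state += dt/6·(k1+2k2+2k3+k4)
t=0.010: state=(0.724, -0.654)
t=0.020: state=(0.717, -0.668)
t=0.030: state=(0.710, -0.683)
continuing one RK4 step at a time; state shown every 50 steps (Δt=0.5):
t=0.500: state=(0.163, -1.851)
t=0.730: state=(-0.389, -2.997)
next step: t=0.740: state=(-0.419, -3.049) — x has crossed -0.41
linear interpolation between t=0.730 (-0.38876) and t=0.740 (-0.41899) → t≈0.737

t = 0.737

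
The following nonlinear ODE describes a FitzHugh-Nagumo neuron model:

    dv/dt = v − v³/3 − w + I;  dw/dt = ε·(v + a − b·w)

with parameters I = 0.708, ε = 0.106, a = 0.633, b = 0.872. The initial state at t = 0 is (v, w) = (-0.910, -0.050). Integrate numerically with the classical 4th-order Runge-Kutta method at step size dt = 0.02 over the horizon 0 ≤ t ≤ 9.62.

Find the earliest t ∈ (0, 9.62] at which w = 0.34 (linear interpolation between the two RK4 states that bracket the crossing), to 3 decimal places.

t = 5.498

t=0.000: state=(-0.910, -0.050)
step 1 (dt=0.02): k1=(0.099, -0.025), k2=(0.100, -0.025), k3=(0.100, -0.025), k4=(0.100, -0.024); state += dt/6·(k1+2k2+2k3+k4)
t=0.020: state=(-0.908, -0.050)
t=0.040: state=(-0.906, -0.051)
t=0.060: state=(-0.904, -0.051)
continuing one RK4 step at a time; state shown every 25 steps (Δt=0.5):
t=0.500: state=(-0.855, -0.061)
t=1.000: state=(-0.787, -0.068)
t=1.500: state=(-0.702, -0.071)
t=2.000: state=(-0.591, -0.068)
t=2.500: state=(-0.442, -0.059)
t=3.000: state=(-0.225, -0.041)
t=3.500: state=(0.107, -0.010)
t=4.000: state=(0.617, 0.041)
t=4.500: state=(1.247, 0.120)
t=5.000: state=(1.692, 0.225)
t=5.480: state=(1.843, 0.336)
next step: t=5.500: state=(1.845, 0.340) — w has crossed 0.34
linear interpolation between t=5.480 (0.33583) and t=5.500 (0.34046) → t≈5.498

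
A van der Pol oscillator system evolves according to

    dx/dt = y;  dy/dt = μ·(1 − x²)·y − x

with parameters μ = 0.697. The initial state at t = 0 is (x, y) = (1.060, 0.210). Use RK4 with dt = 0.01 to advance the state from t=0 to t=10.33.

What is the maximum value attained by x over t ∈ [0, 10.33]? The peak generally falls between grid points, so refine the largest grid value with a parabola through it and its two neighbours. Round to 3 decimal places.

max x = 1.964

t=0.000: state=(1.060, 0.210)
step 1 (dt=0.01): k1=(0.210, -1.078), k2=(0.205, -1.079), k3=(0.205, -1.079), k4=(0.199, -1.080); state += dt/6·(k1+2k2+2k3+k4)
t=0.010: state=(1.062, 0.199)
t=0.020: state=(1.064, 0.188)
t=0.030: state=(1.066, 0.178)
continuing one RK4 step at a time; state shown every 50 steps (Δt=0.5):
t=0.500: state=(1.031, -0.322)
t=1.000: state=(0.745, -0.817)
t=1.500: state=(0.207, -1.347)
t=2.000: state=(-0.589, -1.766)
t=2.500: state=(-1.394, -1.239)
t=3.000: state=(-1.721, -0.108)
t=3.500: state=(-1.587, 0.570)
t=4.000: state=(-1.190, 1.013)
t=4.500: state=(-0.558, 1.551)
t=5.000: state=(0.389, 2.213)
t=5.500: state=(1.470, 1.768)
t=6.000: state=(1.953, 0.223)
t=6.500: state=(1.843, -0.542)
t=7.000: state=(1.472, -0.924)
t=7.500: state=(0.910, -1.354)
t=8.000: state=(0.076, -2.021)
t=8.500: state=(-1.061, -2.296)
t=9.000: state=(-1.886, -0.822)
t=9.500: state=(-1.967, 0.319)
t=10.000: state=(-1.681, 0.775)
t=10.330: state=(-1.388, 1.005)
largest grid value and its neighbours: x(6.090)=1.96389, x(6.100)=1.96404, x(6.110)=1.96399
parabola through these three points peaks at t≈6.103 with x≈1.96404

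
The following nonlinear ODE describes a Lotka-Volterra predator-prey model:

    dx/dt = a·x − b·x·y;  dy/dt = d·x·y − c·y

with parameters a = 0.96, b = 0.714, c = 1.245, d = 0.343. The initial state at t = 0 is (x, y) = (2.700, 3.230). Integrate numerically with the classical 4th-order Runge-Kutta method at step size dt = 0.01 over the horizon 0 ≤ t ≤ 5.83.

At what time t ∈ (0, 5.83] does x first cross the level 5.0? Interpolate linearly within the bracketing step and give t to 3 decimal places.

t=0.000: state=(2.700, 3.230)
step 1 (dt=0.01): k1=(-3.635, -1.030), k2=(-3.600, -1.049), k3=(-3.601, -1.048), k4=(-3.566, -1.066); state += dt/6·(k1+2k2+2k3+k4)
t=0.010: state=(2.664, 3.220)
t=0.020: state=(2.629, 3.209)
t=0.030: state=(2.594, 3.197)
continuing one RK4 step at a time; state shown every 20 steps (Δt=0.2):
t=0.200: state=(2.100, 2.965)
t=0.400: state=(1.705, 2.631)
t=0.600: state=(1.455, 2.284)
t=0.800: state=(1.303, 1.956)
t=1.000: state=(1.220, 1.662)
t=1.200: state=(1.188, 1.407)
t=1.400: state=(1.196, 1.190)
t=1.600: state=(1.239, 1.009)
t=1.800: state=(1.314, 0.858)
t=2.000: state=(1.422, 0.735)
t=2.200: state=(1.563, 0.634)
t=2.400: state=(1.740, 0.554)
t=2.600: state=(1.957, 0.490)
t=2.800: state=(2.219, 0.441)
t=3.000: state=(2.532, 0.404)
t=3.200: state=(2.902, 0.379)
t=3.400: state=(3.334, 0.366)
t=3.600: state=(3.835, 0.365)
t=3.800: state=(4.407, 0.377)
t=3.980: state=(4.983, 0.403)
next step: t=3.990: state=(5.017, 0.405) — x has crossed 5.0
linear interpolation between t=3.980 (4.98347) and t=3.990 (5.01706) → t≈3.985

t = 3.985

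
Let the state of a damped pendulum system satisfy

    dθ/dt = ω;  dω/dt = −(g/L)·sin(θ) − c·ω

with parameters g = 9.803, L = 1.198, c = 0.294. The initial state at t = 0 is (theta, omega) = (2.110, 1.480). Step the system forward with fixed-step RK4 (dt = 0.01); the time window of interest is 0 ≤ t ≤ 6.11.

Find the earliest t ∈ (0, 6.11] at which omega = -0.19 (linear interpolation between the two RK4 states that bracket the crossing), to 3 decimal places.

t = 0.250

t=0.000: state=(2.110, 1.480)
step 1 (dt=0.01): k1=(1.480, -7.457), k2=(1.443, -7.415), k3=(1.443, -7.416), k4=(1.406, -7.374); state += dt/6·(k1+2k2+2k3+k4)
t=0.010: state=(2.124, 1.406)
t=0.020: state=(2.138, 1.333)
t=0.030: state=(2.151, 1.260)
continuing one RK4 step at a time; state shown every 20 steps (Δt=0.2):
t=0.200: state=(2.266, 0.123)
t=0.240: state=(2.266, -0.128)
next step: t=0.250: state=(2.265, -0.191) — omega has crossed -0.19
linear interpolation between t=0.240 (-0.12835) and t=0.250 (-0.19074) → t≈0.250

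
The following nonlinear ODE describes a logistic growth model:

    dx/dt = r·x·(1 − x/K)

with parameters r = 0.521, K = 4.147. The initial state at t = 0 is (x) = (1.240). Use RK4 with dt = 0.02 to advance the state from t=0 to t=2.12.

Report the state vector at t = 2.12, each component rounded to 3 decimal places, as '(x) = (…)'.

t=0.000: state=(1.240)
step 1 (dt=0.02): k1=(0.453), k2=(0.454), k3=(0.454), k4=(0.455); state += dt/6·(k1+2k2+2k3+k4)
t=0.020: state=(1.249)
t=0.040: state=(1.258)
t=0.060: state=(1.267)
continuing one RK4 step at a time; state shown every 5 steps (Δt=0.1):
t=0.100: state=(1.286)
t=0.200: state=(1.332)
t=0.300: state=(1.380)
t=0.400: state=(1.428)
t=0.500: state=(1.478)
t=0.600: state=(1.527)
t=0.700: state=(1.578)
t=0.800: state=(1.629)
t=0.900: state=(1.681)
t=1.000: state=(1.733)
t=1.100: state=(1.786)
t=1.200: state=(1.839)
t=1.300: state=(1.893)
t=1.400: state=(1.947)
t=1.500: state=(2.000)
t=1.600: state=(2.054)
t=1.700: state=(2.108)
t=1.800: state=(2.162)
t=1.900: state=(2.216)
t=2.000: state=(2.270)
t=2.100: state=(2.323)
t=2.120: state=(2.334)

(x) = (2.334)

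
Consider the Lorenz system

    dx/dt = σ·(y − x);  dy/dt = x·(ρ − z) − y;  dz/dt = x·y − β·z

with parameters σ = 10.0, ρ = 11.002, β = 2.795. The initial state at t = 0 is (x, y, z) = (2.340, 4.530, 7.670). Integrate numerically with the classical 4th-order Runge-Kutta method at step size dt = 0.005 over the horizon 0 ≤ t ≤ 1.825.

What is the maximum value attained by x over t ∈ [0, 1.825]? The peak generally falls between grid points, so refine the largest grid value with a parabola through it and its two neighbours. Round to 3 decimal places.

t=0.000: state=(2.340, 4.530, 7.670)
step 1 (dt=0.005): k1=(21.900, 3.267, -10.837), k2=(21.434, 3.506, -10.494), k3=(21.452, 3.499, -10.500), k4=(21.002, 3.735, -10.162); state += dt/6·(k1+2k2+2k3+k4)
t=0.005: state=(2.447, 4.548, 7.618)
t=0.010: state=(2.550, 4.567, 7.568)
t=0.015: state=(2.649, 4.589, 7.522)
continuing one RK4 step at a time; state shown every 20 steps (Δt=0.1):
t=0.100: state=(3.950, 5.234, 7.183)
t=0.200: state=(5.152, 6.302, 7.758)
t=0.300: state=(6.198, 7.073, 9.247)
t=0.400: state=(6.748, 6.907, 11.034)
t=0.500: state=(6.482, 5.834, 12.069)
t=0.600: state=(5.624, 4.663, 11.879)
t=0.700: state=(4.743, 4.007, 10.902)
t=0.800: state=(4.218, 3.911, 9.759)
t=0.900: state=(4.122, 4.223, 8.838)
t=1.000: state=(4.391, 4.811, 8.352)
t=1.100: state=(4.919, 5.529, 8.422)
t=1.200: state=(5.545, 6.146, 9.060)
t=1.300: state=(6.031, 6.360, 10.053)
t=1.400: state=(6.143, 6.029, 10.930)
t=1.500: state=(5.835, 5.371, 11.253)
t=1.600: state=(5.313, 4.782, 10.960)
t=1.700: state=(4.854, 4.494, 10.320)
t=1.800: state=(4.624, 4.528, 9.648)
t=1.825: state=(4.608, 4.579, 9.504)
largest grid value and its neighbours: x(0.415)=6.76164, x(0.420)=6.76193, x(0.425)=6.76001
parabola through these three points peaks at t≈0.418 with x≈6.76208

max x = 6.762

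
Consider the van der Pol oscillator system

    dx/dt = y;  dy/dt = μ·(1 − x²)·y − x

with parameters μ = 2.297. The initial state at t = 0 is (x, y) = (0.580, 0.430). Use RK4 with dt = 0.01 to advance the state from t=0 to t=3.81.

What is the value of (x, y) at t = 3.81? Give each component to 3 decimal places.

(x, y) = (-1.732, 0.349)

t=0.000: state=(0.580, 0.430)
step 1 (dt=0.01): k1=(0.430, 0.075), k2=(0.430, 0.071), k3=(0.430, 0.071), k4=(0.431, 0.067); state += dt/6·(k1+2k2+2k3+k4)
t=0.010: state=(0.584, 0.431)
t=0.020: state=(0.589, 0.431)
t=0.030: state=(0.593, 0.432)
continuing one RK4 step at a time; state shown every 20 steps (Δt=0.2):
t=0.200: state=(0.666, 0.427)
t=0.400: state=(0.748, 0.378)
t=0.600: state=(0.814, 0.281)
t=0.800: state=(0.857, 0.144)
t=1.000: state=(0.870, -0.022)
t=1.200: state=(0.847, -0.208)
t=1.400: state=(0.785, -0.420)
t=1.600: state=(0.676, -0.684)
t=1.800: state=(0.504, -1.059)
t=2.000: state=(0.237, -1.660)
t=2.200: state=(-0.185, -2.623)
t=2.400: state=(-0.815, -3.565)
t=2.600: state=(-1.488, -2.769)
t=2.800: state=(-1.850, -0.935)
t=3.000: state=(-1.933, -0.059)
t=3.200: state=(-1.914, 0.204)
t=3.400: state=(-1.863, 0.285)
t=3.600: state=(-1.802, 0.321)
t=3.800: state=(-1.736, 0.348)
t=3.810: state=(-1.732, 0.349)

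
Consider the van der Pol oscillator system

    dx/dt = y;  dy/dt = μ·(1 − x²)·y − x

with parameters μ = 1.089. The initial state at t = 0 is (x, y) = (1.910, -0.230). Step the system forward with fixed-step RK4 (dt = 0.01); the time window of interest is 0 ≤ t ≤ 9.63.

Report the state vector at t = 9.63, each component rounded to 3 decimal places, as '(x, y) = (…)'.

t=0.000: state=(1.910, -0.230)
step 1 (dt=0.01): k1=(-0.230, -1.247), k2=(-0.236, -1.229), k3=(-0.236, -1.229), k4=(-0.242, -1.211); state += dt/6·(k1+2k2+2k3+k4)
t=0.010: state=(1.908, -0.242)
t=0.020: state=(1.905, -0.254)
t=0.030: state=(1.903, -0.266)
continuing one RK4 step at a time; state shown every 50 steps (Δt=0.5):
t=0.500: state=(1.688, -0.596)
t=1.000: state=(1.329, -0.852)
t=1.500: state=(0.805, -1.303)
t=2.000: state=(-0.062, -2.263)
t=2.500: state=(-1.362, -2.411)
t=3.000: state=(-1.996, -0.245)
t=3.500: state=(-1.900, 0.452)
t=4.000: state=(-1.614, 0.681)
t=4.500: state=(-1.212, 0.951)
t=5.000: state=(-0.616, 1.508)
t=5.500: state=(0.393, 2.578)
t=6.000: state=(1.655, 1.800)
t=6.500: state=(2.009, -0.066)
t=7.000: state=(1.835, -0.526)
t=7.500: state=(1.518, -0.741)
t=8.000: state=(1.077, -1.060)
t=8.500: state=(0.397, -1.753)
t=9.000: state=(-0.755, -2.761)
t=9.500: state=(-1.852, -1.119)
t=9.630: state=(-1.959, -0.562)

(x, y) = (-1.959, -0.562)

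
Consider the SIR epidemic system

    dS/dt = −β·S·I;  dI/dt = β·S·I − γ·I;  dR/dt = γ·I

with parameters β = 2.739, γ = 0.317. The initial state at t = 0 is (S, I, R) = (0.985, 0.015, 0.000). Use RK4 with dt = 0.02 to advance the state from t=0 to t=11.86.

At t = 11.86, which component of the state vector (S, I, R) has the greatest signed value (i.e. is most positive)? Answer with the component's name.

largest component: R

t=0.000: state=(0.985, 0.015, 0.000)
step 1 (dt=0.02): k1=(-0.040, 0.036, 0.005), k2=(-0.041, 0.037, 0.005), k3=(-0.041, 0.037, 0.005), k4=(-0.042, 0.037, 0.005); state += dt/6·(k1+2k2+2k3+k4)
t=0.020: state=(0.984, 0.016, 0.000)
t=0.040: state=(0.983, 0.016, 0.000)
t=0.060: state=(0.982, 0.017, 0.000)
continuing one RK4 step at a time; state shown every 25 steps (Δt=0.5):
t=0.500: state=(0.947, 0.048, 0.005)
t=1.000: state=(0.840, 0.142, 0.018)
t=1.500: state=(0.613, 0.332, 0.055)
t=2.000: state=(0.335, 0.540, 0.125)
t=2.500: state=(0.148, 0.633, 0.220)
t=3.000: state=(0.062, 0.618, 0.320)
t=3.500: state=(0.028, 0.559, 0.413)
t=4.000: state=(0.014, 0.490, 0.496)
t=4.500: state=(0.007, 0.424, 0.569)
t=5.000: state=(0.004, 0.365, 0.631)
t=5.500: state=(0.003, 0.313, 0.685)
t=6.000: state=(0.002, 0.268, 0.731)
t=6.500: state=(0.001, 0.229, 0.770)
t=7.000: state=(0.001, 0.196, 0.803)
t=7.500: state=(0.001, 0.167, 0.832)
t=8.000: state=(0.001, 0.143, 0.857)
t=8.500: state=(0.001, 0.122, 0.878)
t=9.000: state=(0.000, 0.104, 0.895)
t=9.500: state=(0.000, 0.089, 0.911)
t=10.000: state=(0.000, 0.076, 0.924)
t=10.500: state=(0.000, 0.065, 0.935)
t=11.000: state=(0.000, 0.055, 0.944)
t=11.500: state=(0.000, 0.047, 0.952)
t=11.860: state=(0.000, 0.042, 0.958)
compare at T: S=0.000, I=0.042, R=0.958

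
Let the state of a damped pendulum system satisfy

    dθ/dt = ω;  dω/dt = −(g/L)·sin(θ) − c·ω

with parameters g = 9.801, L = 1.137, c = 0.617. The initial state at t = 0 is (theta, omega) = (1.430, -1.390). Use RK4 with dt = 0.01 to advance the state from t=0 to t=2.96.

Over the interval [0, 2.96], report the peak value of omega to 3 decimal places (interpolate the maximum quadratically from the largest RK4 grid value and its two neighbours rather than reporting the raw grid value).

max omega = 2.463

t=0.000: state=(1.430, -1.390)
step 1 (dt=0.01): k1=(-1.390, -7.677), k2=(-1.428, -7.645), k3=(-1.428, -7.645), k4=(-1.466, -7.612); state += dt/6·(k1+2k2+2k3+k4)
t=0.010: state=(1.416, -1.466)
t=0.020: state=(1.401, -1.542)
t=0.030: state=(1.385, -1.617)
continuing one RK4 step at a time; state shown every 10 steps (Δt=0.1):
t=0.100: state=(1.254, -2.121)
t=0.200: state=(1.009, -2.750)
t=0.300: state=(0.709, -3.218)
t=0.400: state=(0.373, -3.454)
t=0.500: state=(0.028, -3.411)
t=0.600: state=(-0.300, -3.091)
t=0.700: state=(-0.583, -2.545)
t=0.800: state=(-0.804, -1.856)
t=0.900: state=(-0.952, -1.098)
t=1.000: state=(-1.023, -0.332)
t=1.100: state=(-1.019, 0.403)
t=1.200: state=(-0.945, 1.077)
t=1.300: state=(-0.807, 1.656)
t=1.400: state=(-0.618, 2.104)
t=1.500: state=(-0.392, 2.383)
t=1.600: state=(-0.148, 2.462)
t=1.700: state=(0.094, 2.335)
t=1.800: state=(0.313, 2.024)
t=1.900: state=(0.494, 1.572)
t=2.000: state=(0.624, 1.031)
t=2.100: state=(0.699, 0.452)
t=2.200: state=(0.715, -0.121)
t=2.300: state=(0.676, -0.652)
t=2.400: state=(0.587, -1.108)
t=2.500: state=(0.458, -1.461)
t=2.600: state=(0.299, -1.683)
t=2.700: state=(0.126, -1.758)
t=2.800: state=(-0.047, -1.684)
t=2.900: state=(-0.206, -1.476)
t=2.960: state=(-0.290, -1.297)
largest grid value and its neighbours: omega(1.580)=2.46261, omega(1.590)=2.46325, omega(1.600)=2.46181
parabola through these three points peaks at t≈1.588 with omega≈2.46329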